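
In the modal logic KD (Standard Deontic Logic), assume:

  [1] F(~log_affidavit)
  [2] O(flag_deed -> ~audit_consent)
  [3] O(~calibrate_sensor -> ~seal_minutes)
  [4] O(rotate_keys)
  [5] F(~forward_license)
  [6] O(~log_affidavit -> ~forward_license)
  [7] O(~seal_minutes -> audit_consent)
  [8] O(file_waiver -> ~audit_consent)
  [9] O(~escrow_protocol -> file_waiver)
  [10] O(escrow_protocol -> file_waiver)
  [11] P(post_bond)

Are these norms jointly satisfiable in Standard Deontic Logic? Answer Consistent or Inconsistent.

Consistent

Premise 6 is O(~log_affidavit -> ~forward_license), but O(~log_affidavit) is not derivable from the premises, so it does not yield O(~forward_license).
So O(~forward_license) is not derivable, and the apparent clash with O(forward_license) does not arise.
A world satisfying every obligation exists (e.g. audit_consent=false, calibrate_sensor=true, escrow_protocol=false, file_waiver=true, flag_deed=false, forward_license=true, log_affidavit=true, post_bond=false, rotate_keys=true, seal_minutes=true); no atom is both obligatory and forbidden, so the set is consistent.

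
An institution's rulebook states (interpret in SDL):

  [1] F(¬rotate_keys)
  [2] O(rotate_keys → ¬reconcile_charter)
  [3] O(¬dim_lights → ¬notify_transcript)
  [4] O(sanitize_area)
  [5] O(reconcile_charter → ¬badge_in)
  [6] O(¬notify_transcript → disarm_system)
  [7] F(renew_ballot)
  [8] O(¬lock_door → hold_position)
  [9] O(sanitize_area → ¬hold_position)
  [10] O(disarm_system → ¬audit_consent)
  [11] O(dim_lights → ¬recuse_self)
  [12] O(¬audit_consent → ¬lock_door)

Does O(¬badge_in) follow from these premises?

Premise 5 is O(reconcile_charter → ¬badge_in), but O(reconcile_charter) is not derivable from the premises, so it does not yield O(¬badge_in).
No other premise forces O(¬badge_in). An ideal world satisfying every premise can still have ¬badge_in false, so O(¬badge_in) is not derivable.

No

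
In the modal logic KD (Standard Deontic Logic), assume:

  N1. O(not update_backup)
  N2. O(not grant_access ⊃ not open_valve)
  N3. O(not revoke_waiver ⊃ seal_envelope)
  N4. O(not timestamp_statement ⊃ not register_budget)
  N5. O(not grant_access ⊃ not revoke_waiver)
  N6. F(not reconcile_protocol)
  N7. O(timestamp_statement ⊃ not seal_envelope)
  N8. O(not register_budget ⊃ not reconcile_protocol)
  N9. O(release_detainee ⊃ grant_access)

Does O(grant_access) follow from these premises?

Yes

F(not reconcile_protocol) at premise 6 means O(reconcile_protocol).
Premise 8, O(not register_budget ⊃ not reconcile_protocol), contraposes to O(reconcile_protocol ⊃ register_budget); with O(reconcile_protocol) we get O(register_budget).
Premise 4 is O(not timestamp_statement ⊃ not register_budget); contrapositively O(register_budget ⊃ timestamp_statement). Since O(register_budget) holds, K gives O(timestamp_statement).
Premise 7 is O(timestamp_statement ⊃ not seal_envelope); since O(timestamp_statement), deontic closure gives O(not seal_envelope).
Premise 3 is O(not revoke_waiver ⊃ seal_envelope); contrapositively O(not seal_envelope ⊃ revoke_waiver). Since O(not seal_envelope) holds, K gives O(revoke_waiver).
The contrapositive of premise 5 (O(not grant_access ⊃ not revoke_waiver)) is O(revoke_waiver ⊃ grant_access), and O(revoke_waiver) is already established, so O(grant_access).
Premises 1, 2, 9 do not contribute to this derivation.
So O(grant_access) follows.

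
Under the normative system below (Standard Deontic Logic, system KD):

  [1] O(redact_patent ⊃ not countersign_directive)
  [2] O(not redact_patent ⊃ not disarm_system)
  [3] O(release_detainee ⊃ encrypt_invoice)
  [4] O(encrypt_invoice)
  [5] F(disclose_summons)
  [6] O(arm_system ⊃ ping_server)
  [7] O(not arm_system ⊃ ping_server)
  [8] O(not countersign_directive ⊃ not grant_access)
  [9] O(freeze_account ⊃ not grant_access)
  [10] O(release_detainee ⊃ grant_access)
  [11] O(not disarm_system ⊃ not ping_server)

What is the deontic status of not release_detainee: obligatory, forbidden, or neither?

Obligatory

Premises 6 and 7 cover both cases: O(arm_system ⊃ ping_server) and O(not arm_system ⊃ ping_server). Since arm_system ∨ not arm_system is a tautology, O(ping_server) follows.
The contrapositive of premise 11 (O(not disarm_system ⊃ not ping_server)) is O(ping_server ⊃ disarm_system), and O(ping_server) is already established, so O(disarm_system).
Premise 2 is O(not redact_patent ⊃ not disarm_system); contrapositively O(disarm_system ⊃ redact_patent). Since O(disarm_system) holds, K gives O(redact_patent).
Applying K to premise 1 (O(redact_patent ⊃ not countersign_directive)) and O(redact_patent) yields O(not countersign_directive).
Applying K to premise 8 (O(not countersign_directive ⊃ not grant_access)) and O(not countersign_directive) yields O(not grant_access).
Premise 10 is O(release_detainee ⊃ grant_access); contrapositively O(not grant_access ⊃ not release_detainee). Since O(not grant_access) holds, K gives O(not release_detainee).
Premises 3, 4, 5, 9 do not contribute to this derivation.
Hence not release_detainee is obligatory.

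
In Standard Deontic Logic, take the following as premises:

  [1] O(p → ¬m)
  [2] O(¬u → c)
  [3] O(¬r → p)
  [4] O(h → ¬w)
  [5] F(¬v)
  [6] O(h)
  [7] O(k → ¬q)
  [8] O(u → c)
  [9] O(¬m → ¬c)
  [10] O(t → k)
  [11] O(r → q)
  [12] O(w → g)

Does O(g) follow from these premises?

No

Premise 12 is O(w → g), but O(w) is not derivable from the premises, so it does not yield O(g).
No other premise forces O(g). An ideal world satisfying every premise can still have g false, so O(g) is not derivable.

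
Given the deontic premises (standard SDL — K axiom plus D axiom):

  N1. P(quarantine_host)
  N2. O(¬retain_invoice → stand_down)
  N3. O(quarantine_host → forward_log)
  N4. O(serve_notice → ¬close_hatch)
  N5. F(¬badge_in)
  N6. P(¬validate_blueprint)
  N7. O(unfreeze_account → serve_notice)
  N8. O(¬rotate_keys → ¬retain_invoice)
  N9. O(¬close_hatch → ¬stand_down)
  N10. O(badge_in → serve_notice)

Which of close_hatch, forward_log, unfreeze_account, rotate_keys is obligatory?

rotate_keys

Premise 5, F(¬badge_in), is equivalent to O(badge_in).
Applying K to premise 10 (O(badge_in → serve_notice)) and O(badge_in) yields O(serve_notice).
Applying K to premise 4 (O(serve_notice → ¬close_hatch)) and O(serve_notice) yields O(¬close_hatch).
Applying K to premise 9 (O(¬close_hatch → ¬stand_down)) and O(¬close_hatch) yields O(¬stand_down).
The contrapositive of premise 2 (O(¬retain_invoice → stand_down)) is O(¬stand_down → retain_invoice), and O(¬stand_down) is already established, so O(retain_invoice).
Premise 8 is O(¬rotate_keys → ¬retain_invoice); contrapositively O(retain_invoice → rotate_keys). Since O(retain_invoice) holds, K gives O(rotate_keys).
So O(rotate_keys) holds — rotate_keys is obligatory. None of the other listed options is made obligatory by any chain of premises.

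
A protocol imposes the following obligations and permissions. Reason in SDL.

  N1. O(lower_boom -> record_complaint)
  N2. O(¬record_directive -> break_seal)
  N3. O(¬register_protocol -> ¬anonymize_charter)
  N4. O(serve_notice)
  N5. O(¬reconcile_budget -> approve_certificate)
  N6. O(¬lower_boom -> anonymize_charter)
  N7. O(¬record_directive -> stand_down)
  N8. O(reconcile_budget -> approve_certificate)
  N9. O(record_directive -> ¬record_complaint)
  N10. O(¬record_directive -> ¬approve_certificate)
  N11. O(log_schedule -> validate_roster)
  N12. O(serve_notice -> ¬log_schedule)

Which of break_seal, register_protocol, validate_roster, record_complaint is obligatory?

Premises 8 and 5 cover both cases: O(reconcile_budget -> approve_certificate) and O(¬reconcile_budget -> approve_certificate). Since reconcile_budget ∨ ¬reconcile_budget is a tautology, O(approve_certificate) follows.
Premise 10 is O(¬record_directive -> ¬approve_certificate); contrapositively O(approve_certificate -> record_directive). Since O(approve_certificate) holds, K gives O(record_directive).
Premise 9 is O(record_directive -> ¬record_complaint); since O(record_directive), deontic closure gives O(¬record_complaint).
Premise 1 is O(lower_boom -> record_complaint); contrapositively O(¬record_complaint -> ¬lower_boom). Since O(¬record_complaint) holds, K gives O(¬lower_boom).
Premise 6 is O(¬lower_boom -> anonymize_charter); since O(¬lower_boom), deontic closure gives O(anonymize_charter).
The contrapositive of premise 3 (O(¬register_protocol -> ¬anonymize_charter)) is O(anonymize_charter -> register_protocol), and O(anonymize_charter) is already established, so O(register_protocol).
So O(register_protocol) holds — register_protocol is obligatory. None of the other listed options is made obligatory by any chain of premises.

register_protocol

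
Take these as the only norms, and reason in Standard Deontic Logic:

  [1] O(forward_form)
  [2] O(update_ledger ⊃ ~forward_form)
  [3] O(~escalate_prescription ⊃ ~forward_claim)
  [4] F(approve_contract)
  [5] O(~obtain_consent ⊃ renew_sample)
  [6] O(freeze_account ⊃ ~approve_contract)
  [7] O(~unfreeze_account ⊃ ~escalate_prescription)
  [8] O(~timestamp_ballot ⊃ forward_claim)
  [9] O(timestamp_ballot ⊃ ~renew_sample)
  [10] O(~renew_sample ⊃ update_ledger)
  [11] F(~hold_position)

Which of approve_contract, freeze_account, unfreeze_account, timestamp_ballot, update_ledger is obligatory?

Premise 1 states O(forward_form) outright.
Premise 2, O(update_ledger ⊃ ~forward_form), contraposes to O(forward_form ⊃ ~update_ledger); with O(forward_form) we get O(~update_ledger).
Premise 10, O(~renew_sample ⊃ update_ledger), contraposes to O(~update_ledger ⊃ renew_sample); with O(~update_ledger) we get O(renew_sample).
The contrapositive of premise 9 (O(timestamp_ballot ⊃ ~renew_sample)) is O(renew_sample ⊃ ~timestamp_ballot), and O(renew_sample) is already established, so O(~timestamp_ballot).
From O(~timestamp_ballot) and premise 8, O(~timestamp_ballot ⊃ forward_claim), we obtain O(forward_claim).
Premise 3 is O(~escalate_prescription ⊃ ~forward_claim); contrapositively O(forward_claim ⊃ escalate_prescription). Since O(forward_claim) holds, K gives O(escalate_prescription).
The contrapositive of premise 7 (O(~unfreeze_account ⊃ ~escalate_prescription)) is O(escalate_prescription ⊃ unfreeze_account), and O(escalate_prescription) is already established, so O(unfreeze_account).
So O(unfreeze_account) holds — unfreeze_account is obligatory. None of the other listed options is made obligatory by any chain of premises.

unfreeze_account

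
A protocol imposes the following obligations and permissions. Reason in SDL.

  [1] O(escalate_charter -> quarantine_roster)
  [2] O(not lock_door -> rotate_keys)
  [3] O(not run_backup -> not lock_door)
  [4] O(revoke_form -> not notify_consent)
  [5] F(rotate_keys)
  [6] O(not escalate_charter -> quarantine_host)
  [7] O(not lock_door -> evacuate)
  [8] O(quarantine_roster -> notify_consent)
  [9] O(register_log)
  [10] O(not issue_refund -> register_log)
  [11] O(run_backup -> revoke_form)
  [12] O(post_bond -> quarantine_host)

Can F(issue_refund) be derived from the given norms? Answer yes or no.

Premise 10 is O(not issue_refund -> register_log); even if O(register_log) held, inferring O(not issue_refund) would be affirming the consequent — invalid.
No other premise forces O(not issue_refund). An ideal world satisfying every premise can still have issue_refund true, so F(issue_refund) is not derivable.

No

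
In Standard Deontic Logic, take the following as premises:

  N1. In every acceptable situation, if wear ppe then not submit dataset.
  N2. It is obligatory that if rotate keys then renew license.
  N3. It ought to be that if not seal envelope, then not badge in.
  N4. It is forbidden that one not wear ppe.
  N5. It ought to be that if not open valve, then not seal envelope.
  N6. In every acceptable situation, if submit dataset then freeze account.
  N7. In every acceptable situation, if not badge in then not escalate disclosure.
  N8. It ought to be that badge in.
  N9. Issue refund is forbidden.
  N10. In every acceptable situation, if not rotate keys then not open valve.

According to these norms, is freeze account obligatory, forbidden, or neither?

Premise 6 is O(submit_dataset → freeze_account), but O(submit_dataset) is not derivable from the premises, so it does not yield O(freeze_account).
No premise or chain of K-axiom applications forces O(freeze_account), and none forces O(¬freeze_account). So freeze_account is neither obligatory nor forbidden under these norms.

Neither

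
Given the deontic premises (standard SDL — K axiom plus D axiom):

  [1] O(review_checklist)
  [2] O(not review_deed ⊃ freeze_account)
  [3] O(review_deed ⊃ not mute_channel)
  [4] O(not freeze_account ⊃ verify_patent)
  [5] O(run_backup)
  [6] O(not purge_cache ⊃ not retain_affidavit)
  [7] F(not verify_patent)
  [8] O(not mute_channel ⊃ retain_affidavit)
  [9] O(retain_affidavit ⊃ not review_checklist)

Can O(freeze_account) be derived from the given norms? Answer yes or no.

Yes

Premise 1 gives O(review_checklist).
Premise 9 is O(retain_affidavit ⊃ not review_checklist); contrapositively O(review_checklist ⊃ not retain_affidavit). Since O(review_checklist) holds, K gives O(not retain_affidavit).
Premise 8 is O(not mute_channel ⊃ retain_affidavit); contrapositively O(not retain_affidavit ⊃ mute_channel). Since O(not retain_affidavit) holds, K gives O(mute_channel).
Premise 3 is O(review_deed ⊃ not mute_channel); contrapositively O(mute_channel ⊃ not review_deed). Since O(mute_channel) holds, K gives O(not review_deed).
Premise 2 is O(not review_deed ⊃ freeze_account); since O(not review_deed), deontic closure gives O(freeze_account).
Premises 4, 5, 6, 7 do not contribute to this derivation.
So O(freeze_account) follows.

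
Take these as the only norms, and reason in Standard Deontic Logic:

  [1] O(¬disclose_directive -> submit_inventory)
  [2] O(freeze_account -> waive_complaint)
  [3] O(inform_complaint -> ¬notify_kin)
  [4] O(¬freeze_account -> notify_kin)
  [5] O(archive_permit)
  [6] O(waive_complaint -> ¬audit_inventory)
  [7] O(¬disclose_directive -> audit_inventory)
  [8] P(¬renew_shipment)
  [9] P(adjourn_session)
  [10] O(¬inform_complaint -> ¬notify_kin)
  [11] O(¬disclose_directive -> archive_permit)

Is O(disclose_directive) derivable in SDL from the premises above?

Premises 3 and 10 are O(inform_complaint -> ¬notify_kin) and O(¬inform_complaint -> ¬notify_kin); every ideal world satisfies inform_complaint or ¬inform_complaint, so in either case ¬notify_kin holds — hence O(¬notify_kin).
The contrapositive of premise 4 (O(¬freeze_account -> notify_kin)) is O(¬notify_kin -> freeze_account), and O(¬notify_kin) is already established, so O(freeze_account).
Premise 2 is O(freeze_account -> waive_complaint); since O(freeze_account), deontic closure gives O(waive_complaint).
Premise 6 is O(waive_complaint -> ¬audit_inventory); since O(waive_complaint), deontic closure gives O(¬audit_inventory).
The contrapositive of premise 7 (O(¬disclose_directive -> audit_inventory)) is O(¬audit_inventory -> disclose_directive), and O(¬audit_inventory) is already established, so O(disclose_directive).
Premises 1, 5, 8, 9, 11 do not contribute to this derivation.
So O(disclose_directive) follows.

Yes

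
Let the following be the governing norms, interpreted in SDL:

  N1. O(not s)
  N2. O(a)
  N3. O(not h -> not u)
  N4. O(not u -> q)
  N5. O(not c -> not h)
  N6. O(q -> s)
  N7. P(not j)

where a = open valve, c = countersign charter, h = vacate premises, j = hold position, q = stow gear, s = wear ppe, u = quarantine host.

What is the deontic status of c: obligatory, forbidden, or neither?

Obligatory

From premise 1 we have O(not s).
Premise 6, O(q -> s), contraposes to O(not s -> not q); with O(not s) we get O(not q).
Premise 4 is O(not u -> q); contrapositively O(not q -> u). Since O(not q) holds, K gives O(u).
Premise 3, O(not h -> not u), contraposes to O(u -> h); with O(u) we get O(h).
Premise 5, O(not c -> not h), contraposes to O(h -> c); with O(h) we get O(c).
Premises 2, 7 do not contribute to this derivation.
Hence c is obligatory.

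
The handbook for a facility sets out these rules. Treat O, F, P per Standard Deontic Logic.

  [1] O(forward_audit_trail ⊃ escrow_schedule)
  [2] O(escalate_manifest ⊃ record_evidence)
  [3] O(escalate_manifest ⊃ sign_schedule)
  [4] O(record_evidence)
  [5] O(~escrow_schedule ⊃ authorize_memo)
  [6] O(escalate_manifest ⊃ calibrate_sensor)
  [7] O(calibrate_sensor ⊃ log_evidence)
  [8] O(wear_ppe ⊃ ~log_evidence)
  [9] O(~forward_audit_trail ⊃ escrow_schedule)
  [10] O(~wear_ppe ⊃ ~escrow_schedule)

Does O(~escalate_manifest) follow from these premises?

Yes

Premises 9 and 1 cover both cases: O(~forward_audit_trail ⊃ escrow_schedule) and O(forward_audit_trail ⊃ escrow_schedule). Since ~forward_audit_trail ∨ forward_audit_trail is a tautology, O(escrow_schedule) follows.
The contrapositive of premise 10 (O(~wear_ppe ⊃ ~escrow_schedule)) is O(escrow_schedule ⊃ wear_ppe), and O(escrow_schedule) is already established, so O(wear_ppe).
With premise 8, O(wear_ppe ⊃ ~log_evidence), the K-axiom yields O(~log_evidence).
Premise 7, O(calibrate_sensor ⊃ log_evidence), contraposes to O(~log_evidence ⊃ ~calibrate_sensor); with O(~log_evidence) we get O(~calibrate_sensor).
Premise 6, O(escalate_manifest ⊃ calibrate_sensor), contraposes to O(~calibrate_sensor ⊃ ~escalate_manifest); with O(~calibrate_sensor) we get O(~escalate_manifest).
Premises 2, 3, 4, 5 do not contribute to this derivation.
So O(~escalate_manifest) follows.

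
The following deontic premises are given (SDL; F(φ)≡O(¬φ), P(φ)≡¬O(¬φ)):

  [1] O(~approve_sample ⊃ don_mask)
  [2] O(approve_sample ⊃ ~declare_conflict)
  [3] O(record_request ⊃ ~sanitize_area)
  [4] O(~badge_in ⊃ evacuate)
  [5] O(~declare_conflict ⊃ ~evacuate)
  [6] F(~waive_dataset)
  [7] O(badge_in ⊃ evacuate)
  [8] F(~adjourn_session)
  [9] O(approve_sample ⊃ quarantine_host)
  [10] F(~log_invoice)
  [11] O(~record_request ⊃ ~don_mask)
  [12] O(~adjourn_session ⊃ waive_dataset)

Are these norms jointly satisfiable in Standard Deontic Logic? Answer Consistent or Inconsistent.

Consistent

Premise 12 is O(~adjourn_session ⊃ waive_dataset); even if O(waive_dataset) held, inferring O(~adjourn_session) would be affirming the consequent — invalid.
So O(~adjourn_session) is not derivable, and the apparent clash with O(adjourn_session) does not arise.
A world satisfying every obligation exists (e.g. adjourn_session=true, approve_sample=false, badge_in=false, declare_conflict=true, don_mask=true, evacuate=true, log_invoice=true, quarantine_host=false, record_request=true, sanitize_area=false, waive_dataset=true); no atom is both obligatory and forbidden, so the set is consistent.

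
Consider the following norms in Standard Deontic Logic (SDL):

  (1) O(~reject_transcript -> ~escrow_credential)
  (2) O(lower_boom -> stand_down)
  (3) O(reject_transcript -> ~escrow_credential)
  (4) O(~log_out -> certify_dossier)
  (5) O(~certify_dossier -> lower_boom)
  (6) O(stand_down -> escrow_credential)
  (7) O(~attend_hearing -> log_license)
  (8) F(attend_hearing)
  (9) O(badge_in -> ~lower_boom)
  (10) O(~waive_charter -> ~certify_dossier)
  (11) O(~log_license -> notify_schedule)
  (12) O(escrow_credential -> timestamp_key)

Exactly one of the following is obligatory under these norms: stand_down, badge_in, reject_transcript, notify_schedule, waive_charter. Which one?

waive_charter

Premises 3 and 1 cover both cases: O(reject_transcript -> ~escrow_credential) and O(~reject_transcript -> ~escrow_credential). Since reject_transcript ∨ ~reject_transcript is a tautology, O(~escrow_credential) follows.
Premise 6 is O(stand_down -> escrow_credential); contrapositively O(~escrow_credential -> ~stand_down). Since O(~escrow_credential) holds, K gives O(~stand_down).
The contrapositive of premise 2 (O(lower_boom -> stand_down)) is O(~stand_down -> ~lower_boom), and O(~stand_down) is already established, so O(~lower_boom).
Premise 5, O(~certify_dossier -> lower_boom), contraposes to O(~lower_boom -> certify_dossier); with O(~lower_boom) we get O(certify_dossier).
Premise 10 is O(~waive_charter -> ~certify_dossier); contrapositively O(certify_dossier -> waive_charter). Since O(certify_dossier) holds, K gives O(waive_charter).
So O(waive_charter) holds — waive_charter is obligatory. None of the other listed options is made obligatory by any chain of premises.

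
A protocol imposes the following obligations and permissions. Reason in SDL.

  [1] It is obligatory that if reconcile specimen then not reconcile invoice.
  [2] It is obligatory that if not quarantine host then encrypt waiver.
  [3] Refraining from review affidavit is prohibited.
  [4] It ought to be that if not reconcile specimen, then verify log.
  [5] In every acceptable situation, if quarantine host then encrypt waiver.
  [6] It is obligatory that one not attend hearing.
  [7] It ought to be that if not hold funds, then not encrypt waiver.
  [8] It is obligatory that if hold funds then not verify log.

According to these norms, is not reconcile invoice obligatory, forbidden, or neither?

Premises 5 and 2 cover both cases: O(quarantine_host → encrypt_waiver) and O(¬quarantine_host → encrypt_waiver). Since quarantine_host ∨ ¬quarantine_host is a tautology, O(encrypt_waiver) follows.
Premise 7, O(¬hold_funds → ¬encrypt_waiver), contraposes to O(encrypt_waiver → hold_funds); with O(encrypt_waiver) we get O(hold_funds).
From O(hold_funds) and premise 8, O(hold_funds → ¬verify_log), we obtain O(¬verify_log).
The contrapositive of premise 4 (O(¬reconcile_specimen → verify_log)) is O(¬verify_log → reconcile_specimen), and O(¬verify_log) is already established, so O(reconcile_specimen).
With premise 1, O(reconcile_specimen → ¬reconcile_invoice), the K-axiom yields O(¬reconcile_invoice).
Premises 3, 6 do not contribute to this derivation.
Hence ¬reconcile_invoice is obligatory.

Obligatory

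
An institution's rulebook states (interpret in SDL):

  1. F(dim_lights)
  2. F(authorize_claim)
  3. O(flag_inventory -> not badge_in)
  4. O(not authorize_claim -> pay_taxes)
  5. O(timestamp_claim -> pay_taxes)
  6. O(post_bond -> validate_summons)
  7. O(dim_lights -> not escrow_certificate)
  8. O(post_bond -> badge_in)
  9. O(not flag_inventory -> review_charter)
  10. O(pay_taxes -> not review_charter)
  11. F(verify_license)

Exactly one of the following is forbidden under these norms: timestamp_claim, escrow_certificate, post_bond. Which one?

F(authorize_claim) at premise 2 means O(not authorize_claim).
With premise 4, O(not authorize_claim -> pay_taxes), the K-axiom yields O(pay_taxes).
Premise 10 is O(pay_taxes -> not review_charter); since O(pay_taxes), deontic closure gives O(not review_charter).
Premise 9, O(not flag_inventory -> review_charter), contraposes to O(not review_charter -> flag_inventory); with O(not review_charter) we get O(flag_inventory).
From O(flag_inventory) and premise 3, O(flag_inventory -> not badge_in), we obtain O(not badge_in).
Premise 8, O(post_bond -> badge_in), contraposes to O(not badge_in -> not post_bond); with O(not badge_in) we get O(not post_bond).
So O(not post_bond) holds, i.e. post_bond is forbidden. None of the other listed options is forbidden under the premises.

post_bond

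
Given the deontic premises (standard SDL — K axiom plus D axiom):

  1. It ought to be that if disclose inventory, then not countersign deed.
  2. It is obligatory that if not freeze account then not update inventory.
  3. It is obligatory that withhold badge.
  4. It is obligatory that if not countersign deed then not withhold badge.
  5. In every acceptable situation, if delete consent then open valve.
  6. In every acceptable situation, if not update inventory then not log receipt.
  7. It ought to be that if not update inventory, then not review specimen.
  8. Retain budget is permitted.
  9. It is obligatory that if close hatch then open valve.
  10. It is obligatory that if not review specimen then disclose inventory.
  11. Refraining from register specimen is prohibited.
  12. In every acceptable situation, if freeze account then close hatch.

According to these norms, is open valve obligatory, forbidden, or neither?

Obligatory

From premise 3 we have O(withhold_badge).
The contrapositive of premise 4 (O(¬countersign_deed → ¬withhold_badge)) is O(withhold_badge → countersign_deed), and O(withhold_badge) is already established, so O(countersign_deed).
Premise 1 is O(disclose_inventory → ¬countersign_deed); contrapositively O(countersign_deed → ¬disclose_inventory). Since O(countersign_deed) holds, K gives O(¬disclose_inventory).
Premise 10, O(¬review_specimen → disclose_inventory), contraposes to O(¬disclose_inventory → review_specimen); with O(¬disclose_inventory) we get O(review_specimen).
The contrapositive of premise 7 (O(¬update_inventory → ¬review_specimen)) is O(review_specimen → update_inventory), and O(review_specimen) is already established, so O(update_inventory).
Premise 2 is O(¬freeze_account → ¬update_inventory); contrapositively O(update_inventory → freeze_account). Since O(update_inventory) holds, K gives O(freeze_account).
Premise 12 is O(freeze_account → close_hatch); since O(freeze_account), deontic closure gives O(close_hatch).
Applying K to premise 9 (O(close_hatch → open_valve)) and O(close_hatch) yields O(open_valve).
Premises 5, 6, 8, 11 do not contribute to this derivation.
Hence open_valve is obligatory.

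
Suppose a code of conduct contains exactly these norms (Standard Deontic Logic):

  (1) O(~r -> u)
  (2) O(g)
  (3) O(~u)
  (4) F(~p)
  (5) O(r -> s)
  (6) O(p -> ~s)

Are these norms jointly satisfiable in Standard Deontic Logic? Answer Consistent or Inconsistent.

Inconsistent

From premise 3 we have O(~u).
Premise 1, O(~r -> u), contraposes to O(~u -> r); with O(~u) we get O(r).
With premise 5, O(r -> s), the K-axiom yields O(s).
Premise 6, O(p -> ~s), contraposes to O(s -> ~p); with O(s) we get O(~p).
Yet premise 4 is F(~p), i.e. O(p).
We now have both O(~p) and O(p) — p is simultaneously obligatory and forbidden, violating the D-axiom.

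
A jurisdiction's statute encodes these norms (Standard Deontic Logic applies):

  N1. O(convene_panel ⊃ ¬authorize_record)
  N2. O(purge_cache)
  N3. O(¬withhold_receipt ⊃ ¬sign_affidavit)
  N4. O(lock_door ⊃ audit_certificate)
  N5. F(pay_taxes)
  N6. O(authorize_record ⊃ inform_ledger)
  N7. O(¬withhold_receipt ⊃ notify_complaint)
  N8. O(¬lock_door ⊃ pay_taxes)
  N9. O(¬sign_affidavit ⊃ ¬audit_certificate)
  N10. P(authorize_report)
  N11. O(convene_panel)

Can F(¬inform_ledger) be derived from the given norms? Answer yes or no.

No

Premise 6 is O(authorize_record ⊃ inform_ledger), but O(authorize_record) is not derivable from the premises, so it does not yield O(inform_ledger).
No other premise forces O(inform_ledger). An ideal world satisfying every premise can still have ¬inform_ledger true, so F(¬inform_ledger) is not derivable.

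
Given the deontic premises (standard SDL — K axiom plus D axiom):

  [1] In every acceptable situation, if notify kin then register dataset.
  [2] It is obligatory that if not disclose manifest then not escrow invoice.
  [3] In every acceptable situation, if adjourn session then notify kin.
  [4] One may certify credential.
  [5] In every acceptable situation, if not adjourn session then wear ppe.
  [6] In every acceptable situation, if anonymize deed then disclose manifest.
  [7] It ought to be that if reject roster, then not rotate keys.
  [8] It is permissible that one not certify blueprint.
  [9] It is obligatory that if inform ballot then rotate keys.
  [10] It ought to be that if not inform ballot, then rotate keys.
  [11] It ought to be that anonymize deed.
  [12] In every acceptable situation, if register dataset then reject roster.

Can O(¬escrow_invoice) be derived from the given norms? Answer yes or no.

Premise 2 is O(¬disclose_manifest → ¬escrow_invoice), but O(¬disclose_manifest) is not derivable from the premises, so it does not yield O(¬escrow_invoice).
No other premise forces O(¬escrow_invoice). An ideal world satisfying every premise can still have ¬escrow_invoice false, so O(¬escrow_invoice) is not derivable.

No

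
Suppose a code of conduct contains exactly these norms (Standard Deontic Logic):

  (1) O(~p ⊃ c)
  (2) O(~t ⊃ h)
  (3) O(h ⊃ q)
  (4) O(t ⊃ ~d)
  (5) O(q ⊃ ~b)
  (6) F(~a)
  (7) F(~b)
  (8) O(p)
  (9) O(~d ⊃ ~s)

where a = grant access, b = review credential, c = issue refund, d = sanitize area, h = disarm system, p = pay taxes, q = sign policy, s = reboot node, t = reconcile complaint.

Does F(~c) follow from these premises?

Premise 1 is O(~p ⊃ c), but O(~p) is not derivable from the premises, so it does not yield O(c).
No other premise forces O(c). An ideal world satisfying every premise can still have ~c true, so F(~c) is not derivable.

No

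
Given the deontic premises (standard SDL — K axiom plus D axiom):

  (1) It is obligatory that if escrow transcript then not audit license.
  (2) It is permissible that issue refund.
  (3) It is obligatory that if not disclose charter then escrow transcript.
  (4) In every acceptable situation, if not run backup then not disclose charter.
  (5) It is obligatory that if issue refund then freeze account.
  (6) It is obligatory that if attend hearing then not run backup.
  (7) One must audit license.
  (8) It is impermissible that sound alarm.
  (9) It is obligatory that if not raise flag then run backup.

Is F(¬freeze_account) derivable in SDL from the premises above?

Premise 5 is O(issue_refund → freeze_account), but O(issue_refund) is not derivable from the premises (the permission P(issue_refund) asserts only ¬O(¬issue_refund), not O(issue_refund)), so it does not yield O(freeze_account).
No other premise forces O(freeze_account). An ideal world satisfying every premise can still have ¬freeze_account true, so F(¬freeze_account) is not derivable.

No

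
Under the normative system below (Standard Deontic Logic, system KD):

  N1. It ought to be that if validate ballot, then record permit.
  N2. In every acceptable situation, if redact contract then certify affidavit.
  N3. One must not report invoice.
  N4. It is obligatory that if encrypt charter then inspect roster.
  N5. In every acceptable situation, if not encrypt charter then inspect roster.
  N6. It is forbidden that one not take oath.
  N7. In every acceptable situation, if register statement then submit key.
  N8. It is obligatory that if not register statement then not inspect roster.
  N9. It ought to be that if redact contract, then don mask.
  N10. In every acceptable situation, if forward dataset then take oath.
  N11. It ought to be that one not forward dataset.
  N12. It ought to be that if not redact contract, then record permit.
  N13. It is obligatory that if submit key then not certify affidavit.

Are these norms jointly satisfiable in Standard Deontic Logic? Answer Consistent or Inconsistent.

Consistent

Premise 10 is O(forward_dataset → take_oath); even if O(take_oath) held, inferring O(forward_dataset) would be affirming the consequent — invalid.
So O(forward_dataset) is not derivable, and the apparent clash with O(¬forward_dataset) does not arise.
A world satisfying every obligation exists (e.g. certify_affidavit=false, don_mask=false, encrypt_charter=false, forward_dataset=false, inspect_roster=true, record_permit=true, redact_contract=false, register_statement=true, report_invoice=false, submit_key=true, take_oath=true, validate_ballot=false); no atom is both obligatory and forbidden, so the set is consistent.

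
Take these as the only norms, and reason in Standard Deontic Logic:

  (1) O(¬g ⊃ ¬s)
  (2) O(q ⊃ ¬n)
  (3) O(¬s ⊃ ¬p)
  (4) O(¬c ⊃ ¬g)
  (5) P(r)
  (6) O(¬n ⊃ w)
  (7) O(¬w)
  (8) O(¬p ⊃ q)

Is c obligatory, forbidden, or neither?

Premise 7 gives O(¬w).
Premise 6, O(¬n ⊃ w), contraposes to O(¬w ⊃ n); with O(¬w) we get O(n).
The contrapositive of premise 2 (O(q ⊃ ¬n)) is O(n ⊃ ¬q), and O(n) is already established, so O(¬q).
Premise 8, O(¬p ⊃ q), contraposes to O(¬q ⊃ p); with O(¬q) we get O(p).
The contrapositive of premise 3 (O(¬s ⊃ ¬p)) is O(p ⊃ s), and O(p) is already established, so O(s).
Premise 1 is O(¬g ⊃ ¬s); contrapositively O(s ⊃ g). Since O(s) holds, K gives O(g).
The contrapositive of premise 4 (O(¬c ⊃ ¬g)) is O(g ⊃ c), and O(g) is already established, so O(c).
Premise 5 does not contribute to this derivation.
Hence c is obligatory.

Obligatory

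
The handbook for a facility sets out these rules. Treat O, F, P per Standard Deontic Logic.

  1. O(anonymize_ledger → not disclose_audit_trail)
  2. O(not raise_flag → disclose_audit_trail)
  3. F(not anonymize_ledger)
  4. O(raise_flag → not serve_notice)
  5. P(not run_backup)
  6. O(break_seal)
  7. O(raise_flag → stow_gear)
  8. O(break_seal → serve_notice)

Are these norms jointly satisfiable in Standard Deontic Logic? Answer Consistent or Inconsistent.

Inconsistent

Premise 6 states O(break_seal) outright.
From O(break_seal) and premise 8, O(break_seal → serve_notice), we obtain O(serve_notice).
Premise 4 is O(raise_flag → not serve_notice); contrapositively O(serve_notice → not raise_flag). Since O(serve_notice) holds, K gives O(not raise_flag).
From O(not raise_flag) and premise 2, O(not raise_flag → disclose_audit_trail), we obtain O(disclose_audit_trail).
The contrapositive of premise 1 (O(anonymize_ledger → not disclose_audit_trail)) is O(disclose_audit_trail → not anonymize_ledger), and O(disclose_audit_trail) is already established, so O(not anonymize_ledger).
But premise 3, F(not anonymize_ledger), means O(anonymize_ledger).
We now have both O(not anonymize_ledger) and O(anonymize_ledger) — anonymize_ledger is simultaneously obligatory and forbidden, violating the D-axiom.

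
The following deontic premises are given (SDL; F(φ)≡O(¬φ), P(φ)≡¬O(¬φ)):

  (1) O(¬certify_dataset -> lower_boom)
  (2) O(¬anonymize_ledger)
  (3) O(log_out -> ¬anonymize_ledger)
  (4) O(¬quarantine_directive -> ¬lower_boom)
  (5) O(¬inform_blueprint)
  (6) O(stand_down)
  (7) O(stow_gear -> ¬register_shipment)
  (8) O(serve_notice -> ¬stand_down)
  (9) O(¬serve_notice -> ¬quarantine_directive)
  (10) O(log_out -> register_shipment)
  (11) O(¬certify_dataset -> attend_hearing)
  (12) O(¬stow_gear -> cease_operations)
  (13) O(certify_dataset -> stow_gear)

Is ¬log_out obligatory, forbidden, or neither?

Obligatory

From premise 6 we have O(stand_down).
Premise 8, O(serve_notice -> ¬stand_down), contraposes to O(stand_down -> ¬serve_notice); with O(stand_down) we get O(¬serve_notice).
From O(¬serve_notice) and premise 9, O(¬serve_notice -> ¬quarantine_directive), we obtain O(¬quarantine_directive).
From O(¬quarantine_directive) and premise 4, O(¬quarantine_directive -> ¬lower_boom), we obtain O(¬lower_boom).
Premise 1, O(¬certify_dataset -> lower_boom), contraposes to O(¬lower_boom -> certify_dataset); with O(¬lower_boom) we get O(certify_dataset).
Premise 13 is O(certify_dataset -> stow_gear); since O(certify_dataset), deontic closure gives O(stow_gear).
From O(stow_gear) and premise 7, O(stow_gear -> ¬register_shipment), we obtain O(¬register_shipment).
The contrapositive of premise 10 (O(log_out -> register_shipment)) is O(¬register_shipment -> ¬log_out), and O(¬register_shipment) is already established, so O(¬log_out).
Premises 2, 3, 5, 11, 12 do not contribute to this derivation.
Hence ¬log_out is obligatory.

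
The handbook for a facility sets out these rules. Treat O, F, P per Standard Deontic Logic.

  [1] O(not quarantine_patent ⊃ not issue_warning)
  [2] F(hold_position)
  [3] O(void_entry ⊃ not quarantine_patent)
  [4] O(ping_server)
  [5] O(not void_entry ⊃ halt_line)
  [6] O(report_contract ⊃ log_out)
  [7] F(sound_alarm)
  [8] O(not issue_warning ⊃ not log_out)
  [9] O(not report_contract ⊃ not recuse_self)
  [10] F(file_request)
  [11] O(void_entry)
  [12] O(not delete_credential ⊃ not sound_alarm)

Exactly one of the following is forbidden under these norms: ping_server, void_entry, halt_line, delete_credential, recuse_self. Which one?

recuse_self

From premise 11 we have O(void_entry).
From O(void_entry) and premise 3, O(void_entry ⊃ not quarantine_patent), we obtain O(not quarantine_patent).
Premise 1 is O(not quarantine_patent ⊃ not issue_warning); since O(not quarantine_patent), deontic closure gives O(not issue_warning).
Applying K to premise 8 (O(not issue_warning ⊃ not log_out)) and O(not issue_warning) yields O(not log_out).
The contrapositive of premise 6 (O(report_contract ⊃ log_out)) is O(not log_out ⊃ not report_contract), and O(not log_out) is already established, so O(not report_contract).
With premise 9, O(not report_contract ⊃ not recuse_self), the K-axiom yields O(not recuse_self).
So O(not recuse_self) holds, i.e. recuse_self is forbidden. None of the other listed options is forbidden under the premises.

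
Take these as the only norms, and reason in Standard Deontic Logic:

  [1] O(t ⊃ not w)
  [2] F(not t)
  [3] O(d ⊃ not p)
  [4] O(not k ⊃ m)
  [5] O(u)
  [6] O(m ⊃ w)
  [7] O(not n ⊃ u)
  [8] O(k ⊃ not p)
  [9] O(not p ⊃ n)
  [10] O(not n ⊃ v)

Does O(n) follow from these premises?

F(not t) at premise 2 means O(t).
From O(t) and premise 1, O(t ⊃ not w), we obtain O(not w).
Premise 6 is O(m ⊃ w); contrapositively O(not w ⊃ not m). Since O(not w) holds, K gives O(not m).
Premise 4 is O(not k ⊃ m); contrapositively O(not m ⊃ k). Since O(not m) holds, K gives O(k).
Premise 8 is O(k ⊃ not p); since O(k), deontic closure gives O(not p).
From O(not p) and premise 9, O(not p ⊃ n), we obtain O(n).
Premises 3, 5, 7, 10 do not contribute to this derivation.
So O(n) follows.

Yes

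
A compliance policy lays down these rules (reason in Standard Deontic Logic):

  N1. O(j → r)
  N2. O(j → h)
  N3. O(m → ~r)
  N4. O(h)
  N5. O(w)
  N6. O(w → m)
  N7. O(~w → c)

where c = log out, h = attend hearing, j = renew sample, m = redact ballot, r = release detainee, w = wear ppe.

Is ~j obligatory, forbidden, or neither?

Obligatory

Premise 5 states O(w) outright.
Applying K to premise 6 (O(w → m)) and O(w) yields O(m).
With premise 3, O(m → ~r), the K-axiom yields O(~r).
Premise 1, O(j → r), contraposes to O(~r → ~j); with O(~r) we get O(~j).
Premises 2, 4, 7 do not contribute to this derivation.
Hence ~j is obligatory.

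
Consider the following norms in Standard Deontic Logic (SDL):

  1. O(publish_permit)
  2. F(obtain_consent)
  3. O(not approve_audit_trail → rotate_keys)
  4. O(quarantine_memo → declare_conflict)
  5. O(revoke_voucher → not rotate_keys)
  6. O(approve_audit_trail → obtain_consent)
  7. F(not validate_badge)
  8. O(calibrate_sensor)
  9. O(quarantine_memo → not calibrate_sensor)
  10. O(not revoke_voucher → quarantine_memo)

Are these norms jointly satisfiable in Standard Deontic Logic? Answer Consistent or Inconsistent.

Inconsistent

Premise 8 gives O(calibrate_sensor).
Premise 9, O(quarantine_memo → not calibrate_sensor), contraposes to O(calibrate_sensor → not quarantine_memo); with O(calibrate_sensor) we get O(not quarantine_memo).
Premise 10, O(not revoke_voucher → quarantine_memo), contraposes to O(not quarantine_memo → revoke_voucher); with O(not quarantine_memo) we get O(revoke_voucher).
Premise 5 is O(revoke_voucher → not rotate_keys); since O(revoke_voucher), deontic closure gives O(not rotate_keys).
Premise 3 is O(not approve_audit_trail → rotate_keys); contrapositively O(not rotate_keys → approve_audit_trail). Since O(not rotate_keys) holds, K gives O(approve_audit_trail).
Applying K to premise 6 (O(approve_audit_trail → obtain_consent)) and O(approve_audit_trail) yields O(obtain_consent).
However, F(obtain_consent) at premise 2 amounts to O(not obtain_consent).
We now have both O(obtain_consent) and O(not obtain_consent) — obtain_consent is simultaneously obligatory and forbidden, violating the D-axiom.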